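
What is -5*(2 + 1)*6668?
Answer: -100020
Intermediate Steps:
-5*(2 + 1)*6668 = -5*3*6668 = -15*6668 = -100020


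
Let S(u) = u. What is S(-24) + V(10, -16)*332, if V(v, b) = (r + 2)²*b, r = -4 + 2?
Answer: -24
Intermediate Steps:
r = -2
V(v, b) = 0 (V(v, b) = (-2 + 2)²*b = 0²*b = 0*b = 0)
S(-24) + V(10, -16)*332 = -24 + 0*332 = -24 + 0 = -24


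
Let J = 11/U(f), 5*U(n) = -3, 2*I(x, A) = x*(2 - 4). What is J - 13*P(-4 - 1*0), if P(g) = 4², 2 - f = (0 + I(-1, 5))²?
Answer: -679/3 ≈ -226.33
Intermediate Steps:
I(x, A) = -x (I(x, A) = (x*(2 - 4))/2 = (x*(-2))/2 = (-2*x)/2 = -x)
f = 1 (f = 2 - (0 - 1*(-1))² = 2 - (0 + 1)² = 2 - 1*1² = 2 - 1*1 = 2 - 1 = 1)
U(n) = -⅗ (U(n) = (⅕)*(-3) = -⅗)
P(g) = 16
J = -55/3 (J = 11/(-⅗) = 11*(-5/3) = -55/3 ≈ -18.333)
J - 13*P(-4 - 1*0) = -55/3 - 13*16 = -55/3 - 208 = -679/3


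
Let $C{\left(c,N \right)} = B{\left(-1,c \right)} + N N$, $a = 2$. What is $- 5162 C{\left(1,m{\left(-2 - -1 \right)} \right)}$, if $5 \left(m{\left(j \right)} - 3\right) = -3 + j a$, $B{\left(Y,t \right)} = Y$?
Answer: $-15486$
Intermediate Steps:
$m{\left(j \right)} = \frac{12}{5} + \frac{2 j}{5}$ ($m{\left(j \right)} = 3 + \frac{-3 + j 2}{5} = 3 + \frac{-3 + 2 j}{5} = 3 + \left(- \frac{3}{5} + \frac{2 j}{5}\right) = \frac{12}{5} + \frac{2 j}{5}$)
$C{\left(c,N \right)} = -1 + N^{2}$ ($C{\left(c,N \right)} = -1 + N N = -1 + N^{2}$)
$- 5162 C{\left(1,m{\left(-2 - -1 \right)} \right)} = - 5162 \left(-1 + \left(\frac{12}{5} + \frac{2 \left(-2 - -1\right)}{5}\right)^{2}\right) = - 5162 \left(-1 + \left(\frac{12}{5} + \frac{2 \left(-2 + 1\right)}{5}\right)^{2}\right) = - 5162 \left(-1 + \left(\frac{12}{5} + \frac{2}{5} \left(-1\right)\right)^{2}\right) = - 5162 \left(-1 + \left(\frac{12}{5} - \frac{2}{5}\right)^{2}\right) = - 5162 \left(-1 + 2^{2}\right) = - 5162 \left(-1 + 4\right) = \left(-5162\right) 3 = -15486$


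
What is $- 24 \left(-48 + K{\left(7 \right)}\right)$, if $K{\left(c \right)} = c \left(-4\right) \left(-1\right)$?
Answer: $480$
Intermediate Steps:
$K{\left(c \right)} = 4 c$ ($K{\left(c \right)} = - 4 c \left(-1\right) = 4 c$)
$- 24 \left(-48 + K{\left(7 \right)}\right) = - 24 \left(-48 + 4 \cdot 7\right) = - 24 \left(-48 + 28\right) = \left(-24\right) \left(-20\right) = 480$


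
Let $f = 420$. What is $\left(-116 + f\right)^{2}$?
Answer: $92416$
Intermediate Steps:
$\left(-116 + f\right)^{2} = \left(-116 + 420\right)^{2} = 304^{2} = 92416$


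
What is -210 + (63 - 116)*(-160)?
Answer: 8270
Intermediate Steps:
-210 + (63 - 116)*(-160) = -210 - 53*(-160) = -210 + 8480 = 8270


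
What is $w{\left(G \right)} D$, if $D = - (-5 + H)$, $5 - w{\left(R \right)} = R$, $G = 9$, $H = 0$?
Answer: $-20$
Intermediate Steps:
$w{\left(R \right)} = 5 - R$
$D = 5$ ($D = - (-5 + 0) = \left(-1\right) \left(-5\right) = 5$)
$w{\left(G \right)} D = \left(5 - 9\right) 5 = \left(-4\right) 5 = -20$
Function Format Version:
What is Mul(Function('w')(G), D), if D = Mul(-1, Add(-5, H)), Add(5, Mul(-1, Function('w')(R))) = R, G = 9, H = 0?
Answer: -20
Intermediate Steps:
Function('w')(R) = Add(5, Mul(-1, R))
D = 5 (D = Mul(-1, Add(-5, 0)) = Mul(-1, -5) = 5)
Mul(Function('w')(G), D) = Mul(Add(5, Mul(-1, 9)), 5) = Mul(Add(5, -9), 5) = Mul(-4, 5) = -20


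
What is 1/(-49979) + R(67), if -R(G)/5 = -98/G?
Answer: 24489643/3348593 ≈ 7.3134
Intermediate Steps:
R(G) = 490/G (R(G) = -(-490)/G = 490/G)
1/(-49979) + R(67) = 1/(-49979) + 490/67 = -1/49979 + 490*(1/67) = -1/49979 + 490/67 = 24489643/3348593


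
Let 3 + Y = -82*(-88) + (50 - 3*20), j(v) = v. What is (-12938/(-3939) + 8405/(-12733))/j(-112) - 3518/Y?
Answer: -46961752209/91750738352 ≈ -0.51184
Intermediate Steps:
Y = 7203 (Y = -3 + (-82*(-88) + (50 - 3*20)) = -3 + (7216 + (50 - 60)) = -3 + (7216 - 10) = -3 + 7206 = 7203)
(-12938/(-3939) + 8405/(-12733))/j(-112) - 3518/Y = (-12938/(-3939) + 8405/(-12733))/(-112) - 3518/7203 = (-12938*(-1/3939) + 8405*(-1/12733))*(-1/112) - 3518*1/7203 = (12938/3939 - 8405/12733)*(-1/112) - 3518/7203 = (131632259/50155287)*(-1/112) - 3518/7203 = -131632259/5617392144 - 3518/7203 = -46961752209/91750738352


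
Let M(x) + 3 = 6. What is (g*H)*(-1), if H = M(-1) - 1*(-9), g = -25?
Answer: 300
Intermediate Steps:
M(x) = 3 (M(x) = -3 + 6 = 3)
H = 12 (H = 3 - 1*(-9) = 3 + 9 = 12)
(g*H)*(-1) = -25*12*(-1) = -300*(-1) = 300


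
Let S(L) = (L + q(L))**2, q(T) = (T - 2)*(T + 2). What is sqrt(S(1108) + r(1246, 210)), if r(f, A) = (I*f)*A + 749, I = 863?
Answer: sqrt(1510096611153) ≈ 1.2289e+6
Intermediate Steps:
q(T) = (-2 + T)*(2 + T)
r(f, A) = 749 + 863*A*f (r(f, A) = (863*f)*A + 749 = 863*A*f + 749 = 749 + 863*A*f)
S(L) = (-4 + L + L**2)**2 (S(L) = (L + (-4 + L**2))**2 = (-4 + L + L**2)**2)
sqrt(S(1108) + r(1246, 210)) = sqrt((-4 + 1108 + 1108**2)**2 + (749 + 863*210*1246)) = sqrt((-4 + 1108 + 1227664)**2 + (749 + 225812580)) = sqrt(1228768**2 + 225813329) = sqrt(1509870797824 + 225813329) = sqrt(1510096611153)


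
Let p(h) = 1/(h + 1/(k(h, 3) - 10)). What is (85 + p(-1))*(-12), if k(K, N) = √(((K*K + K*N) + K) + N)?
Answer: -11100/11 ≈ -1009.1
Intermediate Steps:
k(K, N) = √(K + N + K² + K*N) (k(K, N) = √(((K² + K*N) + K) + N) = √((K + K² + K*N) + N) = √(K + N + K² + K*N))
p(h) = 1/(h + 1/(-10 + √(3 + h² + 4*h))) (p(h) = 1/(h + 1/(√(h + 3 + h² + h*3) - 10)) = 1/(h + 1/(√(h + 3 + h² + 3*h) - 10)) = 1/(h + 1/(√(3 + h² + 4*h) - 10)) = 1/(h + 1/(-10 + √(3 + h² + 4*h))))
(85 + p(-1))*(-12) = (85 + (-10 + √(3 + (-1)² + 4*(-1)))/(1 - 10*(-1) - √(3 + (-1)² + 4*(-1))))*(-12) = (85 + (-10 + √(3 + 1 - 4))/(1 + 10 - √(3 + 1 - 4)))*(-12) = (85 + (-10 + √0)/(1 + 10 - √0))*(-12) = (85 + (-10 + 0)/(1 + 10 - 1*0))*(-12) = (85 - 10/(1 + 10 + 0))*(-12) = (85 - 10/11)*(-12) = (925/11)*(-12) = -11100/11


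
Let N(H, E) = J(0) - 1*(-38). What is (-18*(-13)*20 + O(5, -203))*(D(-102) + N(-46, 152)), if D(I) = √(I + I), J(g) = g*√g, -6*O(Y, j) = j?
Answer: 537377/3 + 28283*I*√51/3 ≈ 1.7913e+5 + 67327.0*I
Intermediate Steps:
O(Y, j) = -j/6
J(g) = g^(3/2)
N(H, E) = 38 (N(H, E) = 0^(3/2) - 1*(-38) = 0 + 38 = 38)
D(I) = √2*√I (D(I) = √(2*I) = √2*√I)
(-18*(-13)*20 + O(5, -203))*(D(-102) + N(-46, 152)) = (-18*(-13)*20 - ⅙*(-203))*(√2*√(-102) + 38) = (234*20 + 203/6)*(√2*(I*√102) + 38) = (4680 + 203/6)*(2*I*√51 + 38) = 28283*(38 + 2*I*√51)/6 = 537377/3 + 28283*I*√51/3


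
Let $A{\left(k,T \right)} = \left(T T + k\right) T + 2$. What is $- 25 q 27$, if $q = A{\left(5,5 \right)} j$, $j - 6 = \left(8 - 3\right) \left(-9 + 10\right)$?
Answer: $-1128600$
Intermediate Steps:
$A{\left(k,T \right)} = 2 + T \left(k + T^{2}\right)$ ($A{\left(k,T \right)} = \left(T^{2} + k\right) T + 2 = \left(k + T^{2}\right) T + 2 = T \left(k + T^{2}\right) + 2 = 2 + T \left(k + T^{2}\right)$)
$j = 11$ ($j = 6 + \left(8 - 3\right) \left(-9 + 10\right) = 6 + 5 \cdot 1 = 6 + 5 = 11$)
$q = 1672$ ($q = \left(2 + 5^{3} + 5 \cdot 5\right) 11 = \left(2 + 125 + 25\right) 11 = 152 \cdot 11 = 1672$)
$- 25 q 27 = \left(-25\right) 1672 \cdot 27 = \left(-41800\right) 27 = -1128600$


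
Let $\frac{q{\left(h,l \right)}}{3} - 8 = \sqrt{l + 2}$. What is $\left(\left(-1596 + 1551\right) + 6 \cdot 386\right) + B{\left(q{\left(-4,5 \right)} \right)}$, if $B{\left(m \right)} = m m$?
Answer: $2910 + 144 \sqrt{7} \approx 3291.0$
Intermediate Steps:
$q{\left(h,l \right)} = 24 + 3 \sqrt{2 + l}$ ($q{\left(h,l \right)} = 24 + 3 \sqrt{l + 2} = 24 + 3 \sqrt{2 + l}$)
$B{\left(m \right)} = m^{2}$
$\left(\left(-1596 + 1551\right) + 6 \cdot 386\right) + B{\left(q{\left(-4,5 \right)} \right)} = \left(\left(-1596 + 1551\right) + 6 \cdot 386\right) + \left(24 + 3 \sqrt{2 + 5}\right)^{2} = \left(-45 + 2316\right) + \left(24 + 3 \sqrt{7}\right)^{2} = 2271 + \left(24 + 3 \sqrt{7}\right)^{2}$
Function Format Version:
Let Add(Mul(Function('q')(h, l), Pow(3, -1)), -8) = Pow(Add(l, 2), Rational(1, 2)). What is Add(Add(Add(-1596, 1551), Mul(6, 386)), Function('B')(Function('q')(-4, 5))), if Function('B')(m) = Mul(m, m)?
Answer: Add(2910, Mul(144, Pow(7, Rational(1, 2)))) ≈ 3291.0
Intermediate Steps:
Function('q')(h, l) = Add(24, Mul(3, Pow(Add(2, l), Rational(1, 2)))) (Function('q')(h, l) = Add(24, Mul(3, Pow(Add(l, 2), Rational(1, 2)))) = Add(24, Mul(3, Pow(Add(2, l), Rational(1, 2)))))
Function('B')(m) = Pow(m, 2)
Add(Add(Add(-1596, 1551), Mul(6, 386)), Function('B')(Function('q')(-4, 5))) = Add(Add(Add(-1596, 1551), Mul(6, 386)), Pow(Add(24, Mul(3, Pow(Add(2, 5), Rational(1, 2)))), 2)) = Add(Add(-45, 2316), Pow(Add(24, Mul(3, Pow(7, Rational(1, 2)))), 2)) = Add(2271, Pow(Add(24, Mul(3, Pow(7, Rational(1, 2)))), 2))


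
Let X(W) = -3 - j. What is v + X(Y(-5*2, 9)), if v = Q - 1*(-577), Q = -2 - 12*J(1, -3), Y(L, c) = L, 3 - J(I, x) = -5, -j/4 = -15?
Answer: 416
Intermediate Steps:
j = 60 (j = -4*(-15) = 60)
J(I, x) = 8 (J(I, x) = 3 - 1*(-5) = 3 + 5 = 8)
Q = -98 (Q = -2 - 12*8 = -2 - 96 = -98)
X(W) = -63 (X(W) = -3 - 1*60 = -3 - 60 = -63)
v = 479 (v = -98 - 1*(-577) = -98 + 577 = 479)
v + X(Y(-5*2, 9)) = 479 - 63 = 416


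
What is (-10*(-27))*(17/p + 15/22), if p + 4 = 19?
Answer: 5391/11 ≈ 490.09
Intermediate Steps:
p = 15 (p = -4 + 19 = 15)
(-10*(-27))*(17/p + 15/22) = (-10*(-27))*(17/15 + 15/22) = 270*(17*(1/15) + 15*(1/22)) = 270*(17/15 + 15/22) = 270*(599/330) = 5391/11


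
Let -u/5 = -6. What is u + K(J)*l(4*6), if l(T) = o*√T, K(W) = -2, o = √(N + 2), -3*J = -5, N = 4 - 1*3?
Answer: 30 - 12*√2 ≈ 13.029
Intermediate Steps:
N = 1 (N = 4 - 3 = 1)
J = 5/3 (J = -⅓*(-5) = 5/3 ≈ 1.6667)
u = 30 (u = -5*(-6) = 30)
o = √3 (o = √(1 + 2) = √3 ≈ 1.7320)
l(T) = √3*√T
u + K(J)*l(4*6) = 30 - 2*√3*√(4*6) = 30 - 2*√3*√24 = 30 - 2*√3*2*√6 = 30 - 12*√2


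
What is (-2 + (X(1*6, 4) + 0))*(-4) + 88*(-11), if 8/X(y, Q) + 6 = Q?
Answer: -944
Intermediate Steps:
X(y, Q) = 8/(-6 + Q)
(-2 + (X(1*6, 4) + 0))*(-4) + 88*(-11) = (-2 + (8/(-6 + 4) + 0))*(-4) + 88*(-11) = (-2 + (8/(-2) + 0))*(-4) - 968 = (-2 + (8*(-½) + 0))*(-4) - 968 = (-2 + (-4 + 0))*(-4) - 968 = (-2 - 4)*(-4) - 968 = -6*(-4) - 968 = 24 - 968 = -944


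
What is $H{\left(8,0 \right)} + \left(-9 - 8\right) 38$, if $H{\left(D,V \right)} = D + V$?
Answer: $-638$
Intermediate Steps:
$H{\left(8,0 \right)} + \left(-9 - 8\right) 38 = \left(8 + 0\right) + \left(-9 - 8\right) 38 = 8 - 646 = -638$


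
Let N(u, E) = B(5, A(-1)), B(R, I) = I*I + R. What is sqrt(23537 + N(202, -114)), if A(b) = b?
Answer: sqrt(23543) ≈ 153.44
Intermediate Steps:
B(R, I) = R + I**2 (B(R, I) = I**2 + R = R + I**2)
N(u, E) = 6 (N(u, E) = 5 + (-1)**2 = 5 + 1 = 6)
sqrt(23537 + N(202, -114)) = sqrt(23537 + 6) = sqrt(23543)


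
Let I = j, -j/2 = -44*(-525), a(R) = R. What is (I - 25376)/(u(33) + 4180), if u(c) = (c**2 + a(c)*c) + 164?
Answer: -35788/3261 ≈ -10.975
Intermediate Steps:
j = -46200 (j = -(-88)*(-525) = -2*23100 = -46200)
I = -46200
u(c) = 164 + 2*c**2 (u(c) = (c**2 + c*c) + 164 = (c**2 + c**2) + 164 = 2*c**2 + 164 = 164 + 2*c**2)
(I - 25376)/(u(33) + 4180) = (-46200 - 25376)/((164 + 2*33**2) + 4180) = -71576/((164 + 2*1089) + 4180) = -71576/((164 + 2178) + 4180) = -71576/(2342 + 4180) = -71576/6522 = -71576*1/6522 = -35788/3261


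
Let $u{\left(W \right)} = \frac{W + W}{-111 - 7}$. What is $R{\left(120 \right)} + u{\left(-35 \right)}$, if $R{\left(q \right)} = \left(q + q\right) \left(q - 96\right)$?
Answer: $\frac{339875}{59} \approx 5760.6$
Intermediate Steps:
$R{\left(q \right)} = 2 q \left(-96 + q\right)$
$u{\left(W \right)} = - \frac{W}{59}$ ($u{\left(W \right)} = \frac{2 W}{-118} = 2 W \left(- \frac{1}{118}\right) = - \frac{W}{59}$)
$R{\left(120 \right)} + u{\left(-35 \right)} = 2 \cdot 120 \left(-96 + 120\right) - - \frac{35}{59} = 2 \cdot 120 \cdot 24 + \frac{35}{59} = 5760 + \frac{35}{59} = \frac{339875}{59}$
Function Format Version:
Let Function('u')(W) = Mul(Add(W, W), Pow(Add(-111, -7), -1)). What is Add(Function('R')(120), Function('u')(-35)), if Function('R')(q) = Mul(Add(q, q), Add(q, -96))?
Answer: Rational(339875, 59) ≈ 5760.6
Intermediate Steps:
Function('R')(q) = Mul(2, q, Add(-96, q)) (Function('R')(q) = Mul(Mul(2, q), Add(-96, q)) = Mul(2, q, Add(-96, q)))
Function('u')(W) = Mul(Rational(-1, 59), W) (Function('u')(W) = Mul(Mul(2, W), Pow(-118, -1)) = Mul(Mul(2, W), Rational(-1, 118)) = Mul(Rational(-1, 59), W))
Add(Function('R')(120), Function('u')(-35)) = Add(Mul(2, 120, Add(-96, 120)), Mul(Rational(-1, 59), -35)) = Add(Mul(2, 120, 24), Rational(35, 59)) = Add(5760, Rational(35, 59)) = Rational(339875, 59)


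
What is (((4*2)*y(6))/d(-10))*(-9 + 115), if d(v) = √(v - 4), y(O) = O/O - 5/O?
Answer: -212*I*√14/21 ≈ -37.773*I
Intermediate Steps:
y(O) = 1 - 5/O
d(v) = √(-4 + v)
(((4*2)*y(6))/d(-10))*(-9 + 115) = (((4*2)*((-5 + 6)/6))/(√(-4 - 10)))*(-9 + 115) = ((8*((⅙)*1))/(√(-14)))*106 = ((8*(⅙))/((I*√14)))*106 = (4*(-I*√14/14)/3)*106 = -2*I*√14/21*106 = -212*I*√14/21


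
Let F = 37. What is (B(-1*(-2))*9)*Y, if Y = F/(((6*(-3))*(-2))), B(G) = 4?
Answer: 37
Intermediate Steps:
Y = 37/36 (Y = 37/(((6*(-3))*(-2))) = 37/((-18*(-2))) = 37/36 ≈ 1.0278)
(B(-1*(-2))*9)*Y = (4*9)*(37/36) = 36*(37/36) = 37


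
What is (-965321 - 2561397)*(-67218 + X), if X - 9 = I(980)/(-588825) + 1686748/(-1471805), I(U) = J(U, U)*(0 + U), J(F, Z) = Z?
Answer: 8216987358148720834462/34665423165 ≈ 2.3704e+11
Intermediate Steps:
I(U) = U² (I(U) = U*(0 + U) = U*U = U²)
X = 215719971961/34665423165 (X = 9 + (980²/(-588825) + 1686748/(-1471805)) = 9 + (960400*(-1/588825) + 1686748*(-1/1471805)) = 9 + (-38416/23553 - 1686748/1471805) = 9 - 96268836524/34665423165 = 215719971961/34665423165 ≈ 6.2229)
(-965321 - 2561397)*(-67218 + X) = (-965321 - 2561397)*(-67218 + 215719971961/34665423165) = -3526718*(-2329924694333009/34665423165) = 8216987358148720834462/34665423165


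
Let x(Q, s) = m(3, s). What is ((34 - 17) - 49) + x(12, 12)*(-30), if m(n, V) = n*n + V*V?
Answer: -4622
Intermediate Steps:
m(n, V) = V² + n² (m(n, V) = n² + V² = V² + n²)
x(Q, s) = 9 + s² (x(Q, s) = s² + 3² = s² + 9 = 9 + s²)
((34 - 17) - 49) + x(12, 12)*(-30) = ((34 - 17) - 49) + (9 + 12²)*(-30) = (17 - 49) + (9 + 144)*(-30) = -32 + 153*(-30) = -32 - 4590 = -4622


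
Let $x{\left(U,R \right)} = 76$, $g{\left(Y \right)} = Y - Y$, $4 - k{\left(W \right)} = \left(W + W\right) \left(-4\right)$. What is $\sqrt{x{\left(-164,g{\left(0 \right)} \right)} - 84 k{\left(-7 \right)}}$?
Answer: $2 \sqrt{1111} \approx 66.663$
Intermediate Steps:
$k{\left(W \right)} = 4 + 8 W$ ($k{\left(W \right)} = 4 - \left(W + W\right) \left(-4\right) = 4 - 2 W \left(-4\right) = 4 - - 8 W = 4 + 8 W$)
$g{\left(Y \right)} = 0$
$\sqrt{x{\left(-164,g{\left(0 \right)} \right)} - 84 k{\left(-7 \right)}} = \sqrt{76 - 84 \left(4 + 8 \left(-7\right)\right)} = \sqrt{76 - 84 \left(4 - 56\right)} = \sqrt{76 - -4368} = \sqrt{76 + 4368} = \sqrt{4444} = 2 \sqrt{1111}$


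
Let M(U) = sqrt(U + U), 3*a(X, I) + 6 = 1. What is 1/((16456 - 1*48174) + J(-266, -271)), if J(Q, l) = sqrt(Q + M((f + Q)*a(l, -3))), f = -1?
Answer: -1/(31718 - I*sqrt(266 - sqrt(890))) ≈ -3.1528e-5 - 1.5276e-8*I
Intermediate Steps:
a(X, I) = -5/3 (a(X, I) = -2 + (1/3)*1 = -2 + 1/3 = -5/3)
M(U) = sqrt(2)*sqrt(U) (M(U) = sqrt(2*U) = sqrt(2)*sqrt(U))
J(Q, l) = sqrt(Q + sqrt(2)*sqrt(5/3 - 5*Q/3)) (J(Q, l) = sqrt(Q + sqrt(2)*sqrt((-1 + Q)*(-5/3))) = sqrt(Q + sqrt(2)*sqrt(5/3 - 5*Q/3)))
1/((16456 - 1*48174) + J(-266, -271)) = 1/((16456 - 1*48174) + sqrt(9*(-266) + 3*sqrt(30)*sqrt(1 - 1*(-266)))/3) = 1/((16456 - 48174) + sqrt(-2394 + 3*sqrt(30)*sqrt(1 + 266))/3) = 1/(-31718 + sqrt(-2394 + 3*sqrt(30)*sqrt(267))/3) = 1/(-31718 + sqrt(-2394 + 9*sqrt(890))/3)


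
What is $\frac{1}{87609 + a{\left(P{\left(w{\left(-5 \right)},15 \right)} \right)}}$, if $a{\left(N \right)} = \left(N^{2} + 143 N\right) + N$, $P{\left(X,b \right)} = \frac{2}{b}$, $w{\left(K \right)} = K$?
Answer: $\frac{225}{19716349} \approx 1.1412 \cdot 10^{-5}$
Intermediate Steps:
$a{\left(N \right)} = N^{2} + 144 N$
$\frac{1}{87609 + a{\left(P{\left(w{\left(-5 \right)},15 \right)} \right)}} = \frac{1}{87609 + \frac{2}{15} \left(144 + \frac{2}{15}\right)} = \frac{1}{87609 + 2 \cdot \frac{1}{15} \left(144 + 2 \cdot \frac{1}{15}\right)} = \frac{1}{87609 + \frac{2 \left(144 + \frac{2}{15}\right)}{15}} = \frac{1}{87609 + \frac{2}{15} \cdot \frac{2162}{15}} = \frac{1}{87609 + \frac{4324}{225}} = \frac{1}{\frac{19716349}{225}} = \frac{225}{19716349}$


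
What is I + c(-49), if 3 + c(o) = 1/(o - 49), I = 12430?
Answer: 1217845/98 ≈ 12427.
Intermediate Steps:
c(o) = -3 + 1/(-49 + o) (c(o) = -3 + 1/(o - 49) = -3 + 1/(-49 + o))
I + c(-49) = 12430 + (148 - 3*(-49))/(-49 - 49) = 12430 + (148 + 147)/(-98) = 12430 - 1/98*295 = 12430 - 295/98 = 1217845/98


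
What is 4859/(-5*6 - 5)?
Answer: -4859/35 ≈ -138.83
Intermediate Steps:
4859/(-5*6 - 5) = 4859/(-30 - 5) = 4859/(-35) = 4859*(-1/35) = -4859/35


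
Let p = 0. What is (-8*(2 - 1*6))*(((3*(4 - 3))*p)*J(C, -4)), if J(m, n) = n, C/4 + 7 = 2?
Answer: 0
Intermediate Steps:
C = -20 (C = -28 + 4*2 = -28 + 8 = -20)
(-8*(2 - 1*6))*(((3*(4 - 3))*p)*J(C, -4)) = (-8*(2 - 1*6))*(((3*(4 - 3))*0)*(-4)) = (-8*(2 - 6))*(((3*1)*0)*(-4)) = (-8*(-4))*((3*0)*(-4)) = 32*(0*(-4)) = 32*0 = 0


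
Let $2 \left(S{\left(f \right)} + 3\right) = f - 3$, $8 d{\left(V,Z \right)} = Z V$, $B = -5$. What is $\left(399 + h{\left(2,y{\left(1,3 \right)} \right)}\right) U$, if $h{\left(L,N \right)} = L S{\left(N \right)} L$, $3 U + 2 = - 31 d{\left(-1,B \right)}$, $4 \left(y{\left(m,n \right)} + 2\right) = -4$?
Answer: $- \frac{21375}{8} \approx -2671.9$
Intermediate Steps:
$y{\left(m,n \right)} = -3$ ($y{\left(m,n \right)} = -2 + \frac{1}{4} \left(-4\right) = -2 - 1 = -3$)
$d{\left(V,Z \right)} = \frac{V Z}{8}$ ($d{\left(V,Z \right)} = \frac{Z V}{8} = \frac{V Z}{8}$)
$S{\left(f \right)} = - \frac{9}{2} + \frac{f}{2}$ ($S{\left(f \right)} = -3 + \frac{f - 3}{2} = -3 + \frac{-3 + f}{2} = -3 + \left(- \frac{3}{2} + \frac{f}{2}\right) = - \frac{9}{2} + \frac{f}{2}$)
$U = - \frac{57}{8}$ ($U = - \frac{2}{3} + \frac{\left(-31\right) \frac{1}{8} \left(-1\right) \left(-5\right)}{3} = - \frac{2}{3} + \frac{\left(-31\right) \frac{5}{8}}{3} = - \frac{2}{3} + \frac{1}{3} \left(- \frac{155}{8}\right) = - \frac{2}{3} - \frac{155}{24} = - \frac{57}{8} \approx -7.125$)
$h{\left(L,N \right)} = L^{2} \left(- \frac{9}{2} + \frac{N}{2}\right)$ ($h{\left(L,N \right)} = L \left(- \frac{9}{2} + \frac{N}{2}\right) L = L^{2} \left(- \frac{9}{2} + \frac{N}{2}\right)$)
$\left(399 + h{\left(2,y{\left(1,3 \right)} \right)}\right) U = \left(399 + \frac{2^{2} \left(-9 - 3\right)}{2}\right) \left(- \frac{57}{8}\right) = \left(399 + \frac{1}{2} \cdot 4 \left(-12\right)\right) \left(- \frac{57}{8}\right) = \left(399 - 24\right) \left(- \frac{57}{8}\right) = 375 \left(- \frac{57}{8}\right) = - \frac{21375}{8}$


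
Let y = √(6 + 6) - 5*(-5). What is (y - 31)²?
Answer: 48 - 24*√3 ≈ 6.4308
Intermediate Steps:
y = 25 + 2*√3 (y = √12 + 25 = 2*√3 + 25 = 25 + 2*√3 ≈ 28.464)
(y - 31)² = ((25 + 2*√3) - 31)² = (-6 + 2*√3)²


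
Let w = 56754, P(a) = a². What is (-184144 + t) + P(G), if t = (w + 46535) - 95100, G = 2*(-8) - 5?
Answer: -175514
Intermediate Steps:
G = -21 (G = -16 - 5 = -21)
t = 8189 (t = (56754 + 46535) - 95100 = 103289 - 95100 = 8189)
(-184144 + t) + P(G) = (-184144 + 8189) + (-21)² = -175955 + 441 = -175514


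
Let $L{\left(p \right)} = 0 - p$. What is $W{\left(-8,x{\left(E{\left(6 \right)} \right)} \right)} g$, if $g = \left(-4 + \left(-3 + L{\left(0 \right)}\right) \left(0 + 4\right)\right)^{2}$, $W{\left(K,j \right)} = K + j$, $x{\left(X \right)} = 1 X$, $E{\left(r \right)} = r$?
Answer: $-512$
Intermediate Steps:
$L{\left(p \right)} = - p$
$x{\left(X \right)} = X$
$g = 256$ ($g = \left(-4 + \left(-3 - 0\right) \left(0 + 4\right)\right)^{2} = \left(-4 + \left(-3 + 0\right) 4\right)^{2} = \left(-4 - 12\right)^{2} = \left(-16\right)^{2} = 256$)
$W{\left(-8,x{\left(E{\left(6 \right)} \right)} \right)} g = \left(-8 + 6\right) 256 = \left(-2\right) 256 = -512$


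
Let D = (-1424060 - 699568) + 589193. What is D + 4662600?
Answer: 3128165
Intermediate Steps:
D = -1534435 (D = -2123628 + 589193 = -1534435)
D + 4662600 = -1534435 + 4662600 = 3128165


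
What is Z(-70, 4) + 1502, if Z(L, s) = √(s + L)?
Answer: 1502 + I*√66 ≈ 1502.0 + 8.124*I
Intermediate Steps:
Z(L, s) = √(L + s)
Z(-70, 4) + 1502 = √(-70 + 4) + 1502 = √(-66) + 1502 = I*√66 + 1502 = 1502 + I*√66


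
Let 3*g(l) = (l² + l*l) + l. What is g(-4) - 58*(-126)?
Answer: 21952/3 ≈ 7317.3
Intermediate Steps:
g(l) = l/3 + 2*l²/3 (g(l) = ((l² + l*l) + l)/3 = ((l² + l²) + l)/3 = (2*l² + l)/3 = (l + 2*l²)/3 = l/3 + 2*l²/3)
g(-4) - 58*(-126) = (⅓)*(-4)*(1 + 2*(-4)) - 58*(-126) = (⅓)*(-4)*(1 - 8) + 7308 = (⅓)*(-4)*(-7) + 7308 = 28/3 + 7308 = 21952/3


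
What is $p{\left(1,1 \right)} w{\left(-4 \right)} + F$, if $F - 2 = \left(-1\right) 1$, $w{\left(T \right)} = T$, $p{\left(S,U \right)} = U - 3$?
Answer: $9$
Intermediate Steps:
$p{\left(S,U \right)} = -3 + U$
$F = 1$ ($F = 2 - 1 = 1$)
$p{\left(1,1 \right)} w{\left(-4 \right)} + F = \left(-3 + 1\right) \left(-4\right) + 1 = \left(-2\right) \left(-4\right) + 1 = 8 + 1 = 9$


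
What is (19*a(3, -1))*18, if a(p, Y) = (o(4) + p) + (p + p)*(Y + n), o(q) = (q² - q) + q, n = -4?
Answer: -3762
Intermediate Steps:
o(q) = q²
a(p, Y) = 16 + p + 2*p*(-4 + Y) (a(p, Y) = (4² + p) + (p + p)*(Y - 4) = (16 + p) + (2*p)*(-4 + Y) = (16 + p) + 2*p*(-4 + Y) = 16 + p + 2*p*(-4 + Y))
(19*a(3, -1))*18 = (19*(16 - 7*3 + 2*(-1)*3))*18 = (19*(16 - 21 - 6))*18 = (19*(-11))*18 = -209*18 = -3762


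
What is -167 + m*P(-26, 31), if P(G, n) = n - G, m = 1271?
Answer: 72280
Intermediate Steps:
-167 + m*P(-26, 31) = -167 + 1271*(31 - 1*(-26)) = -167 + 1271*(31 + 26) = -167 + 1271*57 = -167 + 72447 = 72280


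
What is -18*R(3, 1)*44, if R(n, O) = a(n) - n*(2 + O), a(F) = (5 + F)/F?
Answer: 5016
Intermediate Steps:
R(n, O) = (5 + n)/n - n*(2 + O)
-18*R(3, 1)*44 = -18*(5 + 3 - 1*3**2*(2 + 1))/3*44 = -6*(5 + 3 - 1*9*3)*44 = -6*(5 + 3 - 27)*44 = -6*(-19)*44 = -18*(-19/3)*44 = 114*44 = 5016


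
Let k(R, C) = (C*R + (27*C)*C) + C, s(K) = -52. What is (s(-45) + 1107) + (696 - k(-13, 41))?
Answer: -43144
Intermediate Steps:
k(R, C) = C + 27*C² + C*R (k(R, C) = (C*R + 27*C²) + C = (27*C² + C*R) + C = C + 27*C² + C*R)
(s(-45) + 1107) + (696 - k(-13, 41)) = (-52 + 1107) + (696 - 41*(1 - 13 + 27*41)) = 1055 + (696 - 41*(1 - 13 + 1107)) = 1055 + (696 - 41*1095) = 1055 + (696 - 1*44895) = 1055 + (696 - 44895) = 1055 - 44199 = -43144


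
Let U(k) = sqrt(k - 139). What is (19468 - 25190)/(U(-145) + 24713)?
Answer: -141407786/610732653 + 11444*I*sqrt(71)/610732653 ≈ -0.23154 + 0.00015789*I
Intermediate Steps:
U(k) = sqrt(-139 + k)
(19468 - 25190)/(U(-145) + 24713) = (19468 - 25190)/(sqrt(-139 - 145) + 24713) = -5722/(sqrt(-284) + 24713) = -5722/(2*I*sqrt(71) + 24713) = -5722/(24713 + 2*I*sqrt(71))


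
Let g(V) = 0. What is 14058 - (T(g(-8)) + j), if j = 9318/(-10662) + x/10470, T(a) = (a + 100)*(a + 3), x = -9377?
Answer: 256003126859/18605190 ≈ 13760.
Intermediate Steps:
T(a) = (3 + a)*(100 + a) (T(a) = (100 + a)*(3 + a) = (3 + a)*(100 + a))
j = -32922839/18605190 (j = 9318/(-10662) - 9377/10470 = 9318*(-1/10662) - 9377*1/10470 = -1553/1777 - 9377/10470 = -32922839/18605190 ≈ -1.7696)
14058 - (T(g(-8)) + j) = 14058 - ((300 + 0² + 103*0) - 32922839/18605190) = 14058 - ((300 + 0 + 0) - 32922839/18605190) = 14058 - (300 - 32922839/18605190) = 14058 - 1*5548634161/18605190 = 14058 - 5548634161/18605190 = 256003126859/18605190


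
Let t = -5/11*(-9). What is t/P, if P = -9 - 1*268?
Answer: -45/3047 ≈ -0.014769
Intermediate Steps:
P = -277 (P = -9 - 268 = -277)
t = 45/11 (t = -5*1/11*(-9) = -5/11*(-9) = 45/11 ≈ 4.0909)
t/P = (45/11)/(-277) = (45/11)*(-1/277) = -45/3047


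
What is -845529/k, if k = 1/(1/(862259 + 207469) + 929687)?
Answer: -280296306250857491/356576 ≈ -7.8608e+11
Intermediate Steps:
k = 1069728/994512215137 (k = 1/(1/1069728 + 929687) = 1/(994512215137/1069728) = 1069728/994512215137 ≈ 1.0756e-6)
-845529/k = -845529/1069728/994512215137 = -845529*994512215137/1069728 = -280296306250857491/356576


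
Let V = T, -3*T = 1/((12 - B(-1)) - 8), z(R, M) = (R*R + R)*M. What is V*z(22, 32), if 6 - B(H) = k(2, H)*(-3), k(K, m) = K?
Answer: 2024/3 ≈ 674.67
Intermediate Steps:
B(H) = 12 (B(H) = 6 - 2*(-3) = 6 - 1*(-6) = 6 + 6 = 12)
z(R, M) = M*(R + R²) (z(R, M) = (R² + R)*M = (R + R²)*M = M*(R + R²))
T = 1/24 (T = -1/(3*((12 - 1*12) - 8)) = -1/(3*((12 - 12) - 8)) = -1/(3*(0 - 8)) = -⅓/(-8) = -⅓*(-⅛) = 1/24 ≈ 0.041667)
V = 1/24 ≈ 0.041667
V*z(22, 32) = (32*22*(1 + 22))/24 = (32*22*23)/24 = (1/24)*16192 = 2024/3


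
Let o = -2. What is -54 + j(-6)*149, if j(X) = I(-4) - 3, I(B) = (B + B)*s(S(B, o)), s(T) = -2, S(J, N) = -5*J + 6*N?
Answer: 1883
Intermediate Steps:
I(B) = -4*B (I(B) = (B + B)*(-2) = (2*B)*(-2) = -4*B)
j(X) = 13 (j(X) = -4*(-4) - 3 = 16 - 3 = 13)
-54 + j(-6)*149 = -54 + 13*149 = -54 + 1937 = 1883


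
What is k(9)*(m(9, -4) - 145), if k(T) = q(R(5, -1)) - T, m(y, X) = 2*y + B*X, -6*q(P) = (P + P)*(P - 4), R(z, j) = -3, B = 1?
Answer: 2096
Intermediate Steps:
q(P) = -P*(-4 + P)/3 (q(P) = -(P + P)*(P - 4)/6 = -2*P*(-4 + P)/6 = -P*(-4 + P)/3)
m(y, X) = X + 2*y (m(y, X) = 2*y + 1*X = 2*y + X = X + 2*y)
k(T) = -7 - T (k(T) = (⅓)*(-3)*(4 - 1*(-3)) - T = (⅓)*(-3)*(4 + 3) - T = (⅓)*(-3)*7 - T = -7 - T)
k(9)*(m(9, -4) - 145) = (-7 - 1*9)*((-4 + 2*9) - 145) = (-7 - 9)*((-4 + 18) - 145) = -16*(14 - 145) = -16*(-131) = 2096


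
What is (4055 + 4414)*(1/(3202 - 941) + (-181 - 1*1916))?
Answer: -40154205204/2261 ≈ -1.7759e+7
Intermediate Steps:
(4055 + 4414)*(1/(3202 - 941) + (-181 - 1*1916)) = 8469*(1/2261 + (-181 - 1916)) = 8469*(1/2261 - 2097) = 8469*(-4741316/2261) = -40154205204/2261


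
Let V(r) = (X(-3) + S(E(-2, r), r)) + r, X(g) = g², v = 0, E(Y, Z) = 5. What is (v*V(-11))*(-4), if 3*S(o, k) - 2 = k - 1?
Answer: 0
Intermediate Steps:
S(o, k) = ⅓ + k/3 (S(o, k) = ⅔ + (k - 1)/3 = ⅔ + (-1 + k)/3 = ⅔ + (-⅓ + k/3) = ⅓ + k/3)
V(r) = 28/3 + 4*r/3 (V(r) = ((-3)² + (⅓ + r/3)) + r = (9 + (⅓ + r/3)) + r = (28/3 + r/3) + r = 28/3 + 4*r/3)
(v*V(-11))*(-4) = (0*(28/3 + (4/3)*(-11)))*(-4) = (0*(28/3 - 44/3))*(-4) = (0*(-16/3))*(-4) = 0*(-4) = 0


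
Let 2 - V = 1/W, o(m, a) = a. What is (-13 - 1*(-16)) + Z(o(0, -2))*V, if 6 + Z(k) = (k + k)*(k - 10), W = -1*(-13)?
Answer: 1089/13 ≈ 83.769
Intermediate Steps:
W = 13
Z(k) = -6 + 2*k*(-10 + k) (Z(k) = -6 + (k + k)*(k - 10) = -6 + (2*k)*(-10 + k) = -6 + 2*k*(-10 + k))
V = 25/13 (V = 2 - 1/13 = 25/13 ≈ 1.9231)
(-13 - 1*(-16)) + Z(o(0, -2))*V = (-13 - 1*(-16)) + (-6 - 20*(-2) + 2*(-2)²)*(25/13) = (-13 + 16) + (-6 + 40 + 2*4)*(25/13) = 3 + (-6 + 40 + 8)*(25/13) = 3 + 42*(25/13) = 3 + 1050/13 = 1089/13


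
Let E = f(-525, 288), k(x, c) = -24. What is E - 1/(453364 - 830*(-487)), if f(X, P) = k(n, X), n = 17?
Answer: -20581777/857574 ≈ -24.000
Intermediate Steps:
f(X, P) = -24
E = -24
E - 1/(453364 - 830*(-487)) = -24 - 1/(453364 - 830*(-487)) = -24 - 1/(453364 + 404210) = -24 - 1/857574 = -20581777/857574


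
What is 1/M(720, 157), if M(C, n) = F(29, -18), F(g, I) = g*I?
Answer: -1/522 ≈ -0.0019157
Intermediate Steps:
F(g, I) = I*g
M(C, n) = -522 (M(C, n) = -18*29 = -522)
1/M(720, 157) = 1/(-522) = -1/522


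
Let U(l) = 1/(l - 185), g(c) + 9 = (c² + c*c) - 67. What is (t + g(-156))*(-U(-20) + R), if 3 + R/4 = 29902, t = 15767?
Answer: 1577999320703/205 ≈ 7.6976e+9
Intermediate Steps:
g(c) = -76 + 2*c² (g(c) = -9 + ((c² + c*c) - 67) = -9 + ((c² + c²) - 67) = -9 + (2*c² - 67) = -9 + (-67 + 2*c²) = -76 + 2*c²)
R = 119596 (R = -12 + 4*29902 = -12 + 119608 = 119596)
U(l) = 1/(-185 + l)
(t + g(-156))*(-U(-20) + R) = (15767 + (-76 + 2*(-156)²))*(-1/(-185 - 20) + 119596) = (15767 + (-76 + 2*24336))*(-1/(-205) + 119596) = (15767 + (-76 + 48672))*(-1*(-1/205) + 119596) = (15767 + 48596)*(1/205 + 119596) = 64363*(24517181/205) = 1577999320703/205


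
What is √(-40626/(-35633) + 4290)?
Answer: 2*√1362126620517/35633 ≈ 65.507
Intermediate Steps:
√(-40626/(-35633) + 4290) = √(-40626*(-1/35633) + 4290) = √(40626/35633 + 4290) = √(152906196/35633) = 2*√1362126620517/35633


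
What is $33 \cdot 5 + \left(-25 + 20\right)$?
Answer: $160$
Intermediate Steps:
$33 \cdot 5 + \left(-25 + 20\right) = 165 - 5 = 160$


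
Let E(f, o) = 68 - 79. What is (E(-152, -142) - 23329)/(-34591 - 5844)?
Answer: 4668/8087 ≈ 0.57722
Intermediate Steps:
E(f, o) = -11
(E(-152, -142) - 23329)/(-34591 - 5844) = (-11 - 23329)/(-34591 - 5844) = -23340/(-40435) = -23340*(-1/40435) = 4668/8087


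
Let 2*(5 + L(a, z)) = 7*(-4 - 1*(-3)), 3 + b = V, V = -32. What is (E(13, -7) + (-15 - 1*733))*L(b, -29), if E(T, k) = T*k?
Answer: 14263/2 ≈ 7131.5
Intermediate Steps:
b = -35 (b = -3 - 32 = -35)
L(a, z) = -17/2 (L(a, z) = -5 + (7*(-4 - 1*(-3)))/2 = -5 + (7*(-4 + 3))/2 = -5 + (7*(-1))/2 = -5 + (1/2)*(-7) = -5 - 7/2 = -17/2)
(E(13, -7) + (-15 - 1*733))*L(b, -29) = (13*(-7) + (-15 - 1*733))*(-17/2) = (-91 + (-15 - 733))*(-17/2) = (-91 - 748)*(-17/2) = -839*(-17/2) = 14263/2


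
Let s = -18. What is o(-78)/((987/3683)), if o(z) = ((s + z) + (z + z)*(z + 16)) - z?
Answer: 11851894/329 ≈ 36024.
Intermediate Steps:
o(z) = -18 + 2*z*(16 + z) (o(z) = ((-18 + z) + (z + z)*(z + 16)) - z = ((-18 + z) + (2*z)*(16 + z)) - z = ((-18 + z) + 2*z*(16 + z)) - z = (-18 + z + 2*z*(16 + z)) - z = -18 + 2*z*(16 + z))
o(-78)/((987/3683)) = (-18 + 2*(-78)**2 + 32*(-78))/((987/3683)) = (-18 + 2*6084 - 2496)/((987*(1/3683))) = (-18 + 12168 - 2496)/(987/3683) = 9654*(3683/987) = 11851894/329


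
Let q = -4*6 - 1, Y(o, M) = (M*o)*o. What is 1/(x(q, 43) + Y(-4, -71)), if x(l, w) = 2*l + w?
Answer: -1/1143 ≈ -0.00087489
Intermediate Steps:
Y(o, M) = M*o²
q = -25 (q = -24 - 1 = -25)
x(l, w) = w + 2*l
1/(x(q, 43) + Y(-4, -71)) = 1/((43 + 2*(-25)) - 71*(-4)²) = 1/((43 - 50) - 71*16) = 1/(-7 - 1136) = 1/(-1143) = -1/1143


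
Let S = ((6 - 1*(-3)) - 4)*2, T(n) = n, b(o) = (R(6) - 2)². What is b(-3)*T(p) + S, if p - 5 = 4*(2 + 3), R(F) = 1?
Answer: 35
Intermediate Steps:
b(o) = 1 (b(o) = (1 - 2)² = (-1)² = 1)
p = 25 (p = 5 + 4*(2 + 3) = 5 + 4*5 = 5 + 20 = 25)
S = 10 (S = ((6 + 3) - 4)*2 = (9 - 4)*2 = 5*2 = 10)
b(-3)*T(p) + S = 1*25 + 10 = 25 + 10 = 35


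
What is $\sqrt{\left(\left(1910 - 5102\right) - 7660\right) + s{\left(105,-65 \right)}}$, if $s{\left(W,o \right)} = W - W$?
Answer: $2 i \sqrt{2713} \approx 104.17 i$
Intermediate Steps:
$s{\left(W,o \right)} = 0$
$\sqrt{\left(\left(1910 - 5102\right) - 7660\right) + s{\left(105,-65 \right)}} = \sqrt{\left(\left(1910 - 5102\right) - 7660\right) + 0} = \sqrt{\left(-3192 - 7660\right) + 0} = \sqrt{-10852 + 0} = \sqrt{-10852} = 2 i \sqrt{2713}$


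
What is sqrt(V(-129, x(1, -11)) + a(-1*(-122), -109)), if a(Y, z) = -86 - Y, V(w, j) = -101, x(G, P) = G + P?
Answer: I*sqrt(309) ≈ 17.578*I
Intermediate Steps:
sqrt(V(-129, x(1, -11)) + a(-1*(-122), -109)) = sqrt(-101 + (-86 - (-1)*(-122))) = sqrt(-101 + (-86 - 1*122)) = sqrt(-101 + (-86 - 122)) = sqrt(-101 - 208) = sqrt(-309) = I*sqrt(309)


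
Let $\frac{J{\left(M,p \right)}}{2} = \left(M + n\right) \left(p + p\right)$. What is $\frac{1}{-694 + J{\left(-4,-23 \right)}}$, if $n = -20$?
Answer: $\frac{1}{1514} \approx 0.0006605$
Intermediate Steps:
$J{\left(M,p \right)} = 4 p \left(-20 + M\right)$ ($J{\left(M,p \right)} = 2 \left(M - 20\right) \left(p + p\right) = 2 \left(-20 + M\right) 2 p = 2 \cdot 2 p \left(-20 + M\right) = 4 p \left(-20 + M\right)$)
$\frac{1}{-694 + J{\left(-4,-23 \right)}} = \frac{1}{-694 + 4 \left(-23\right) \left(-20 - 4\right)} = \frac{1}{-694 + 4 \left(-23\right) \left(-24\right)} = \frac{1}{-694 + 2208} = \frac{1}{1514}$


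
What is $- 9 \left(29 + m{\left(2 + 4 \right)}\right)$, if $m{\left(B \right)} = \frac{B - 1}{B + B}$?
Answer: $- \frac{1059}{4} \approx -264.75$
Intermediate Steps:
$m{\left(B \right)} = \frac{-1 + B}{2 B}$
$- 9 \left(29 + m{\left(2 + 4 \right)}\right) = - 9 \left(29 + \frac{-1 + \left(2 + 4\right)}{2 \left(2 + 4\right)}\right) = - 9 \left(29 + \frac{-1 + 6}{2 \cdot 6}\right) = - 9 \left(29 + \frac{1}{2} \cdot \frac{1}{6} \cdot 5\right) = - 9 \left(29 + \frac{5}{12}\right) = \left(-9\right) \frac{353}{12} = - \frac{1059}{4}$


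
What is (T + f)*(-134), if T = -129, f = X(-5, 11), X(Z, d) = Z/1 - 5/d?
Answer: 198186/11 ≈ 18017.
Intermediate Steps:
X(Z, d) = Z - 5/d (X(Z, d) = Z*1 - 5/d = Z - 5/d)
f = -60/11 (f = -5 - 5/11 = -60/11 ≈ -5.4545)
(T + f)*(-134) = (-129 - 60/11)*(-134) = -1479/11*(-134) = 198186/11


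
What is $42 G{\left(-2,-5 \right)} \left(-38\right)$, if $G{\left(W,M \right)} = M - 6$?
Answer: $17556$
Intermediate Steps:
$G{\left(W,M \right)} = -6 + M$
$42 G{\left(-2,-5 \right)} \left(-38\right) = 42 \left(-6 - 5\right) \left(-38\right) = 42 \left(-11\right) \left(-38\right) = \left(-462\right) \left(-38\right) = 17556$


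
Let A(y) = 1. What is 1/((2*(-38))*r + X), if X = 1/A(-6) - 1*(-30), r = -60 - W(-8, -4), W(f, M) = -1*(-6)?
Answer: 1/5047 ≈ 0.00019814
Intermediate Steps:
W(f, M) = 6
r = -66 (r = -60 - 1*6 = -60 - 6 = -66)
X = 31 (X = 1/1 - 1*(-30) = 1 + 30 = 31)
1/((2*(-38))*r + X) = 1/((2*(-38))*(-66) + 31) = 1/(-76*(-66) + 31) = 1/(5016 + 31) = 1/5047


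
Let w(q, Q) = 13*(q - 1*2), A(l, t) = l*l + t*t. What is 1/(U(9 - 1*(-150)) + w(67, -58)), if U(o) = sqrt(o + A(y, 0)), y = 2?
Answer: 845/713862 - sqrt(163)/713862 ≈ 0.0011658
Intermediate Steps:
A(l, t) = l**2 + t**2
w(q, Q) = -26 + 13*q (w(q, Q) = 13*(q - 2) = 13*(-2 + q) = -26 + 13*q)
U(o) = sqrt(4 + o) (U(o) = sqrt(o + (2**2 + 0**2)) = sqrt(o + (4 + 0)) = sqrt(o + 4) = sqrt(4 + o))
1/(U(9 - 1*(-150)) + w(67, -58)) = 1/(sqrt(4 + (9 - 1*(-150))) + (-26 + 13*67)) = 1/(sqrt(4 + (9 + 150)) + (-26 + 871)) = 1/(sqrt(4 + 159) + 845) = 1/(sqrt(163) + 845) = 1/(845 + sqrt(163))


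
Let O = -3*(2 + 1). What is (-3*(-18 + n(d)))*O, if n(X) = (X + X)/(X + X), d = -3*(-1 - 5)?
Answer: -459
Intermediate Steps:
d = 18 (d = -3*(-6) = 18)
O = -9 (O = -3*3 = -9)
n(X) = 1 (n(X) = (2*X)/((2*X)) = (2*X)*(1/(2*X)) = 1)
(-3*(-18 + n(d)))*O = -3*(-18 + 1)*(-9) = -3*(-17)*(-9) = 51*(-9) = -459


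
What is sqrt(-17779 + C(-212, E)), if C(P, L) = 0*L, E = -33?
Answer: I*sqrt(17779) ≈ 133.34*I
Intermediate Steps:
C(P, L) = 0
sqrt(-17779 + C(-212, E)) = sqrt(-17779 + 0) = sqrt(-17779) = I*sqrt(17779)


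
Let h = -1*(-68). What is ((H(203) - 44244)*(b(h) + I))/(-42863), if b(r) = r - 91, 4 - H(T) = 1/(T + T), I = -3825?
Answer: -34557812484/8701189 ≈ -3971.6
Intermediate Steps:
H(T) = 4 - 1/(2*T) (H(T) = 4 - 1/(T + T) = 4 - 1/(2*T))
h = 68
b(r) = -91 + r
((H(203) - 44244)*(b(h) + I))/(-42863) = (((4 - 1/2/203) - 44244)*((-91 + 68) - 3825))/(-42863) = (((4 - 1/2*1/203) - 44244)*(-23 - 3825))*(-1/42863) = (((4 - 1/406) - 44244)*(-3848))*(-1/42863) = ((1623/406 - 44244)*(-3848))*(-1/42863) = -17961441/406*(-3848)*(-1/42863) = (34557812484/203)*(-1/42863) = -34557812484/8701189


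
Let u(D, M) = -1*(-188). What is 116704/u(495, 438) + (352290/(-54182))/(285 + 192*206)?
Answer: 10495812005859/16907845283 ≈ 620.77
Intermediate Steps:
u(D, M) = 188
116704/u(495, 438) + (352290/(-54182))/(285 + 192*206) = 116704/188 + (352290/(-54182))/(285 + 192*206) = 116704*(1/188) + (352290*(-1/54182))/(285 + 39552) = 29176/47 - 176145/27091/39837 = 29176/47 - 176145/27091*1/39837 = 29176/47 - 58715/359741389 = 10495812005859/16907845283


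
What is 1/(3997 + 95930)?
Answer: 1/99927 ≈ 1.0007e-5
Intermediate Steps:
1/(3997 + 95930) = 1/99927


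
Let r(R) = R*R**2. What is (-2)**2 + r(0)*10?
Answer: 4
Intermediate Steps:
r(R) = R**3
(-2)**2 + r(0)*10 = (-2)**2 + 0**3*10 = 4 + 0*10 = 4 + 0 = 4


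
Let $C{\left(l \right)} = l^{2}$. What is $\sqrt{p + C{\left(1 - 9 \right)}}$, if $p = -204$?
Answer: $2 i \sqrt{35} \approx 11.832 i$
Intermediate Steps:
$\sqrt{p + C{\left(1 - 9 \right)}} = \sqrt{-204 + \left(1 - 9\right)^{2}} = \sqrt{-204 + \left(-8\right)^{2}} = \sqrt{-204 + 64} = \sqrt{-140} = 2 i \sqrt{35}$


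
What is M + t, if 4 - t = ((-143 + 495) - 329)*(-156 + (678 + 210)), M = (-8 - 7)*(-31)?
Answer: -16367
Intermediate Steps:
M = 465 (M = -15*(-31) = 465)
t = -16832 (t = 4 - ((-143 + 495) - 329)*(-156 + (678 + 210)) = 4 - (352 - 329)*(-156 + 888) = 4 - 23*732 = 4 - 1*16836 = 4 - 16836 = -16832)
M + t = 465 - 16832 = -16367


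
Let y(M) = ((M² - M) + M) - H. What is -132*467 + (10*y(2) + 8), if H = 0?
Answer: -61596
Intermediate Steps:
y(M) = M² (y(M) = ((M² - M) + M) - 1*0 = M² + 0 = M²)
-132*467 + (10*y(2) + 8) = -132*467 + (10*2² + 8) = -61644 + (10*4 + 8) = -61644 + (40 + 8) = -61644 + 48 = -61596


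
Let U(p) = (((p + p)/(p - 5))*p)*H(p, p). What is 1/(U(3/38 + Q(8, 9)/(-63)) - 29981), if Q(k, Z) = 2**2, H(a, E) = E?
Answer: -34195419594/1025212874898367 ≈ -3.3354e-5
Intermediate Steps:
Q(k, Z) = 4
U(p) = 2*p**3/(-5 + p) (U(p) = (((p + p)/(p - 5))*p)*p = (((2*p)/(-5 + p))*p)*p = ((2*p/(-5 + p))*p)*p = (2*p**2/(-5 + p))*p = 2*p**3/(-5 + p))
1/(U(3/38 + Q(8, 9)/(-63)) - 29981) = 1/(2*(3/38 + 4/(-63))**3/(-5 + (3/38 + 4/(-63))) - 29981) = 1/(2*(3*(1/38) + 4*(-1/63))**3/(-5 + (3*(1/38) + 4*(-1/63))) - 29981) = 1/(2*(3/38 - 4/63)**3/(-5 + (3/38 - 4/63)) - 29981) = 1/(2*(37/2394)**3/(-5 + 37/2394) - 29981) = 1/(2*(50653/13720578984)/(-11933/2394) - 29981) = 1/(2*(50653/13720578984)*(-2394/11933) - 29981) = 1/(-50653/34195419594 - 29981) = 1/(-1025212874898367/34195419594) = -34195419594/1025212874898367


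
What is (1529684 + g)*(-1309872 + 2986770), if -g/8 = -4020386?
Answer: 56499341981256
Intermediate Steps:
g = 32163088 (g = -8*(-4020386) = 32163088)
(1529684 + g)*(-1309872 + 2986770) = (1529684 + 32163088)*(-1309872 + 2986770) = 33692772*1676898 = 56499341981256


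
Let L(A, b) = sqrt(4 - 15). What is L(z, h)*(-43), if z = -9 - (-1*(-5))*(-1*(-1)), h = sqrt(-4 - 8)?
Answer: -43*I*sqrt(11) ≈ -142.61*I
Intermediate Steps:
h = 2*I*sqrt(3) (h = sqrt(-12) = 2*I*sqrt(3) ≈ 3.4641*I)
z = -14 (z = -9 - 5 = -14)
L(A, b) = I*sqrt(11) (L(A, b) = sqrt(-11) = I*sqrt(11))
L(z, h)*(-43) = (I*sqrt(11))*(-43) = -43*I*sqrt(11)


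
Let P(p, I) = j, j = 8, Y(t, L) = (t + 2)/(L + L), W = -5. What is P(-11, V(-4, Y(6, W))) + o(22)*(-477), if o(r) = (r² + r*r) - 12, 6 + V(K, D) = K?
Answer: -456004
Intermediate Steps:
Y(t, L) = (2 + t)/(2*L) (Y(t, L) = (2 + t)/((2*L)) = (2 + t)*(1/(2*L)) = (2 + t)/(2*L))
V(K, D) = -6 + K
o(r) = -12 + 2*r² (o(r) = (r² + r²) - 12 = 2*r² - 12 = -12 + 2*r²)
P(p, I) = 8
P(-11, V(-4, Y(6, W))) + o(22)*(-477) = 8 + (-12 + 2*22²)*(-477) = 8 + (-12 + 2*484)*(-477) = 8 + (-12 + 968)*(-477) = 8 + 956*(-477) = 8 - 456012 = -456004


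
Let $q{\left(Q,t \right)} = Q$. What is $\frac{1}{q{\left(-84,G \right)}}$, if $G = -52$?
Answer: $- \frac{1}{84} \approx -0.011905$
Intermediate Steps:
$\frac{1}{q{\left(-84,G \right)}} = \frac{1}{-84} = - \frac{1}{84}$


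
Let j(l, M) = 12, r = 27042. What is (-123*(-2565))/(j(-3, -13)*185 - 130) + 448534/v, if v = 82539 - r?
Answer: 194173285/1220934 ≈ 159.04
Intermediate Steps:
v = 55497 (v = 82539 - 1*27042 = 82539 - 27042 = 55497)
(-123*(-2565))/(j(-3, -13)*185 - 130) + 448534/v = (-123*(-2565))/(12*185 - 130) + 448534/55497 = 315495/(2220 - 130) + 448534*(1/55497) = 315495/2090 + 448534/55497 = 315495*(1/2090) + 448534/55497 = 3321/22 + 448534/55497 = 194173285/1220934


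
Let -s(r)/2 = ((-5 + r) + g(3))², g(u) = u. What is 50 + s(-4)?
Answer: -22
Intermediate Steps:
s(r) = -2*(-2 + r)² (s(r) = -2*((-5 + r) + 3)² = -2*(-2 + r)²)
50 + s(-4) = 50 - 2*(-2 - 4)² = 50 - 2*(-6)² = 50 - 2*36 = 50 - 72 = -22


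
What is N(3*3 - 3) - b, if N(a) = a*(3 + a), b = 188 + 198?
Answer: -332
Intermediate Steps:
b = 386
N(3*3 - 3) - b = (3*3 - 3)*(3 + (3*3 - 3)) - 1*386 = (9 - 3)*(3 + (9 - 3)) - 386 = 6*(3 + 6) - 386 = 6*9 - 386 = 54 - 386 = -332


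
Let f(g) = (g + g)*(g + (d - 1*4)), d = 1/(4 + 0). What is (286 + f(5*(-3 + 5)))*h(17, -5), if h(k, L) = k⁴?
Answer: 34327131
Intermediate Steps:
d = ¼ (d = 1/4 = ¼ ≈ 0.25000)
f(g) = 2*g*(-15/4 + g) (f(g) = (g + g)*(g + (¼ - 1*4)) = (2*g)*(g + (¼ - 4)) = (2*g)*(g - 15/4) = (2*g)*(-15/4 + g) = 2*g*(-15/4 + g))
(286 + f(5*(-3 + 5)))*h(17, -5) = (286 + (5*(-3 + 5))*(-15 + 4*(5*(-3 + 5)))/2)*17⁴ = (286 + (5*2)*(-15 + 4*(5*2))/2)*83521 = (286 + (½)*10*(-15 + 4*10))*83521 = (286 + (½)*10*(-15 + 40))*83521 = (286 + (½)*10*25)*83521 = (286 + 125)*83521 = 411*83521 = 34327131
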